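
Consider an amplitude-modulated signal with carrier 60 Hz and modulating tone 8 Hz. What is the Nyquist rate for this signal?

136 Hz

AM sidebands sit at fc ± fm = 52 Hz and 68 Hz.
Highest-frequency component: 68 Hz.
Nyquist rate = 2 × 68 Hz = 136 Hz.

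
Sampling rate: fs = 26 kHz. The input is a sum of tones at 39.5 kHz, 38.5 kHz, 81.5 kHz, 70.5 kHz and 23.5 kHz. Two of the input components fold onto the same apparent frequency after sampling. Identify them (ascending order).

38.5 kHz, 39.5 kHz

fs/2 = 13 kHz.
39.5 kHz mod fs = 13.5 kHz.
13.5 kHz > fs/2 = 13 kHz, folds to fs − 13.5 kHz = 12.5 kHz.
38.5 kHz mod fs = 12.5 kHz.
12.5 kHz ≤ fs/2 = 13 kHz, appears at 12.5 kHz.
81.5 kHz mod fs = 3.5 kHz.
3.5 kHz ≤ fs/2 = 13 kHz, appears at 3.5 kHz.
70.5 kHz mod fs = 18.5 kHz.
18.5 kHz > fs/2 = 13 kHz, folds to fs − 18.5 kHz = 7.5 kHz.
23.5 kHz > fs/2 = 13 kHz, folds to fs − 23.5 kHz = 2.5 kHz.
38.5 kHz and 39.5 kHz both map to 12.5 kHz.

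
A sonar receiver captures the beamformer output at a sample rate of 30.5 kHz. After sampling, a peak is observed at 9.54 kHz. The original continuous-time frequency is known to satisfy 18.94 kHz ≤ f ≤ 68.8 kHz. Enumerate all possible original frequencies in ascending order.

Frequencies that alias to 9.54 kHz are k·fs ± 9.54 kHz for integer k ≥ 0.
k=0: 9.54 kHz.
k=1: 20.96 kHz, 40.04 kHz.
k=2: 51.46 kHz, 70.54 kHz.
k=3: 81.96 kHz, 101.04 kHz.
Within [18.94 kHz, 68.8 kHz]: 20.96 kHz, 40.04 kHz, 51.46 kHz.

20.96 kHz, 40.04 kHz, 51.46 kHz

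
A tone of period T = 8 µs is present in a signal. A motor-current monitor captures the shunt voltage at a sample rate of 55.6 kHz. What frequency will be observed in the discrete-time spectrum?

13.8 kHz

T = 8 µs → f = 1/T = 125 kHz.
125 kHz mod fs = 13.8 kHz.
13.8 kHz ≤ fs/2 = 27.8 kHz, appears at 13.8 kHz.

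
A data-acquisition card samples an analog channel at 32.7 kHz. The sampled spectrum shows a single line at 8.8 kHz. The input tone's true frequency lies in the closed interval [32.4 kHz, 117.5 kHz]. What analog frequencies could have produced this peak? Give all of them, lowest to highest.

Frequencies that alias to 8.8 kHz are k·fs ± 8.8 kHz for integer k ≥ 0.
k=0: 8.8 kHz.
k=1: 23.9 kHz, 41.5 kHz.
k=2: 56.6 kHz, 74.2 kHz.
k=3: 89.3 kHz, 106.9 kHz.
k=4: 122 kHz, 139.6 kHz.
Within [32.4 kHz, 117.5 kHz]: 41.5 kHz, 56.6 kHz, 74.2 kHz, 89.3 kHz, 106.9 kHz.

41.5 kHz, 56.6 kHz, 74.2 kHz, 89.3 kHz, 106.9 kHz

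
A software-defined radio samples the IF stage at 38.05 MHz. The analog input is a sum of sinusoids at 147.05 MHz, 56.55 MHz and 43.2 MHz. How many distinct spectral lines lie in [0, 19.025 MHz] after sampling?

2

fs/2 = 19.025 MHz.
147.05 MHz mod fs = 32.9 MHz.
32.9 MHz > fs/2 = 19.025 MHz, folds to fs − 32.9 MHz = 5.15 MHz.
56.55 MHz mod fs = 18.5 MHz.
18.5 MHz ≤ fs/2 = 19.025 MHz, appears at 18.5 MHz.
43.2 MHz mod fs = 5.15 MHz.
5.15 MHz ≤ fs/2 = 19.025 MHz, appears at 5.15 MHz.
Distinct values: {5.15 MHz, 18.5 MHz} → 2.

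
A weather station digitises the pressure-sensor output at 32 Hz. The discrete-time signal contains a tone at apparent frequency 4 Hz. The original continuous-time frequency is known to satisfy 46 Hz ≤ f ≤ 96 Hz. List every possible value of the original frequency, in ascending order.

Frequencies that alias to 4 Hz are k·fs ± 4 Hz for integer k ≥ 0.
k=0: 4 Hz.
k=1: 28 Hz, 36 Hz.
k=2: 60 Hz, 68 Hz.
k=3: 92 Hz, 100 Hz.
k=4: 124 Hz, 132 Hz.
Within [46 Hz, 96 Hz]: 60 Hz, 68 Hz, 92 Hz.

60 Hz, 68 Hz, 92 Hz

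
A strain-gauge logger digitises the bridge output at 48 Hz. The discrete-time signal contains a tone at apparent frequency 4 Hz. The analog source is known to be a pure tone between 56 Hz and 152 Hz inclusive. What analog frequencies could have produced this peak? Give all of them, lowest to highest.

92 Hz, 100 Hz, 140 Hz, 148 Hz

Frequencies that alias to 4 Hz are k·fs ± 4 Hz for integer k ≥ 0.
k=0: 4 Hz.
k=1: 44 Hz, 52 Hz.
k=2: 92 Hz, 100 Hz.
k=3: 140 Hz, 148 Hz.
k=4: 188 Hz, 196 Hz.
Within [56 Hz, 152 Hz]: 92 Hz, 100 Hz, 140 Hz, 148 Hz.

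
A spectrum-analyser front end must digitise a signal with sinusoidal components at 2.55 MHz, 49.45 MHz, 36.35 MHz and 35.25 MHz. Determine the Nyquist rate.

Highest-frequency component: 49.45 MHz.
Nyquist rate = 2 × 49.45 MHz = 98.9 MHz.

98.9 MHz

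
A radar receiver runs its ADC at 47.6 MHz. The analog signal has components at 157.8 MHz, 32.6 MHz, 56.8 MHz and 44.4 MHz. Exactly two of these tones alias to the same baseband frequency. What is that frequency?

15 MHz

fs/2 = 23.8 MHz.
157.8 MHz mod fs = 15 MHz.
15 MHz ≤ fs/2 = 23.8 MHz, appears at 15 MHz.
32.6 MHz > fs/2 = 23.8 MHz, folds to fs − 32.6 MHz = 15 MHz.
56.8 MHz mod fs = 9.2 MHz.
9.2 MHz ≤ fs/2 = 23.8 MHz, appears at 9.2 MHz.
44.4 MHz > fs/2 = 23.8 MHz, folds to fs − 44.4 MHz = 3.2 MHz.
32.6 MHz and 157.8 MHz both map to 15 MHz.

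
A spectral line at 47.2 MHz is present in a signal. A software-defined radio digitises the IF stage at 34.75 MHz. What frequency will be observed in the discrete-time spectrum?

12.45 MHz

47.2 MHz mod fs = 12.45 MHz.
12.45 MHz ≤ fs/2 = 17.375 MHz, appears at 12.45 MHz.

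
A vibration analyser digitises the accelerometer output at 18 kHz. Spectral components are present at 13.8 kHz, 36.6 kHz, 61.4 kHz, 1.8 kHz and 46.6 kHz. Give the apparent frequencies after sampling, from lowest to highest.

fs/2 = 9 kHz.
13.8 kHz > fs/2 = 9 kHz, folds to fs − 13.8 kHz = 4.2 kHz.
36.6 kHz mod fs = 0.6 kHz.
0.6 kHz ≤ fs/2 = 9 kHz, appears at 0.6 kHz.
61.4 kHz mod fs = 7.4 kHz.
7.4 kHz ≤ fs/2 = 9 kHz, appears at 7.4 kHz.
1.8 kHz ≤ fs/2 = 9 kHz, passes unchanged.
46.6 kHz mod fs = 10.6 kHz.
10.6 kHz > fs/2 = 9 kHz, folds to fs − 10.6 kHz = 7.4 kHz.
Distinct values: {0.6 kHz, 1.8 kHz, 4.2 kHz, 7.4 kHz}.

0.6 kHz, 1.8 kHz, 4.2 kHz, 7.4 kHz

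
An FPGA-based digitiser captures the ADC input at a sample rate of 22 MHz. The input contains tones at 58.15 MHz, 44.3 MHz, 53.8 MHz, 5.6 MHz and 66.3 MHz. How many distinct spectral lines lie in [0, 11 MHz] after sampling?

4

fs/2 = 11 MHz.
58.15 MHz mod fs = 14.15 MHz.
14.15 MHz > fs/2 = 11 MHz, folds to fs − 14.15 MHz = 7.85 MHz.
44.3 MHz mod fs = 0.3 MHz.
0.3 MHz ≤ fs/2 = 11 MHz, appears at 0.3 MHz.
53.8 MHz mod fs = 9.8 MHz.
9.8 MHz ≤ fs/2 = 11 MHz, appears at 9.8 MHz.
5.6 MHz ≤ fs/2 = 11 MHz, passes unchanged.
66.3 MHz mod fs = 0.3 MHz.
0.3 MHz ≤ fs/2 = 11 MHz, appears at 0.3 MHz.
Distinct values: {0.3 MHz, 5.6 MHz, 7.85 MHz, 9.8 MHz} → 4.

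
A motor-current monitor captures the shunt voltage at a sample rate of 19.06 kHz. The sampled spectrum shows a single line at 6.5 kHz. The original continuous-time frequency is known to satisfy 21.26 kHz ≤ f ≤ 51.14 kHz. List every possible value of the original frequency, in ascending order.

25.56 kHz, 31.62 kHz, 44.62 kHz, 50.68 kHz

Frequencies that alias to 6.5 kHz are k·fs ± 6.5 kHz for integer k ≥ 0.
k=0: 6.5 kHz.
k=1: 12.56 kHz, 25.56 kHz.
k=2: 31.62 kHz, 44.62 kHz.
k=3: 50.68 kHz, 63.68 kHz.
k=4: 69.74 kHz, 82.74 kHz.
Within [21.26 kHz, 51.14 kHz]: 25.56 kHz, 31.62 kHz, 44.62 kHz, 50.68 kHz.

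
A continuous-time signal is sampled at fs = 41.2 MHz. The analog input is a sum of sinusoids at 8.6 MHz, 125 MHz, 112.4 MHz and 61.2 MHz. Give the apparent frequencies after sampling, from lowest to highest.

fs/2 = 20.6 MHz.
8.6 MHz ≤ fs/2 = 20.6 MHz, passes unchanged.
125 MHz mod fs = 1.4 MHz.
1.4 MHz ≤ fs/2 = 20.6 MHz, appears at 1.4 MHz.
112.4 MHz mod fs = 30 MHz.
30 MHz > fs/2 = 20.6 MHz, folds to fs − 30 MHz = 11.2 MHz.
61.2 MHz mod fs = 20 MHz.
20 MHz ≤ fs/2 = 20.6 MHz, appears at 20 MHz.
Distinct values: {1.4 MHz, 8.6 MHz, 11.2 MHz, 20 MHz}.

1.4 MHz, 8.6 MHz, 11.2 MHz, 20 MHz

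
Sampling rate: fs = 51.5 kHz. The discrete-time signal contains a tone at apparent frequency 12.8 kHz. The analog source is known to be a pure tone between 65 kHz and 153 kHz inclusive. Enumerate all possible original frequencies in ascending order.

Frequencies that alias to 12.8 kHz are k·fs ± 12.8 kHz for integer k ≥ 0.
k=0: 12.8 kHz.
k=1: 38.7 kHz, 64.3 kHz.
k=2: 90.2 kHz, 115.8 kHz.
k=3: 141.7 kHz, 167.3 kHz.
k=4: 193.2 kHz, 218.8 kHz.
Within [65 kHz, 153 kHz]: 90.2 kHz, 115.8 kHz, 141.7 kHz.

90.2 kHz, 115.8 kHz, 141.7 kHz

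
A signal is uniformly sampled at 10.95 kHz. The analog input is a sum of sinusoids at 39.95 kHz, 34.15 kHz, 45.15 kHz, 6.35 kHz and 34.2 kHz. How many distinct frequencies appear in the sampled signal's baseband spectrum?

fs/2 = 5.475 kHz.
39.95 kHz mod fs = 7.1 kHz.
7.1 kHz > fs/2 = 5.475 kHz, folds to fs − 7.1 kHz = 3.85 kHz.
34.15 kHz mod fs = 1.3 kHz.
1.3 kHz ≤ fs/2 = 5.475 kHz, appears at 1.3 kHz.
45.15 kHz mod fs = 1.35 kHz.
1.35 kHz ≤ fs/2 = 5.475 kHz, appears at 1.35 kHz.
6.35 kHz > fs/2 = 5.475 kHz, folds to fs − 6.35 kHz = 4.6 kHz.
34.2 kHz mod fs = 1.35 kHz.
1.35 kHz ≤ fs/2 = 5.475 kHz, appears at 1.35 kHz.
Distinct values: {1.3 kHz, 1.35 kHz, 3.85 kHz, 4.6 kHz} → 4.

4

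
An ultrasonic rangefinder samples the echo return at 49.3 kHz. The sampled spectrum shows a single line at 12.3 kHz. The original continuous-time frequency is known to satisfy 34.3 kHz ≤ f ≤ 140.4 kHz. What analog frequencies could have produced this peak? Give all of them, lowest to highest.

Frequencies that alias to 12.3 kHz are k·fs ± 12.3 kHz for integer k ≥ 0.
k=0: 12.3 kHz.
k=1: 37 kHz, 61.6 kHz.
k=2: 86.3 kHz, 110.9 kHz.
k=3: 135.6 kHz, 160.2 kHz.
k=4: 184.9 kHz, 209.5 kHz.
Within [34.3 kHz, 140.4 kHz]: 37 kHz, 61.6 kHz, 86.3 kHz, 110.9 kHz, 135.6 kHz.

37 kHz, 61.6 kHz, 86.3 kHz, 110.9 kHz, 135.6 kHz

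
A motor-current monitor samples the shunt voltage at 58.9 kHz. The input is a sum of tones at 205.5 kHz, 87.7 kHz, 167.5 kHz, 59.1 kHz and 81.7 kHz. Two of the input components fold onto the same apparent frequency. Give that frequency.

28.8 kHz

fs/2 = 29.45 kHz.
205.5 kHz mod fs = 28.8 kHz.
28.8 kHz ≤ fs/2 = 29.45 kHz, appears at 28.8 kHz.
87.7 kHz mod fs = 28.8 kHz.
28.8 kHz ≤ fs/2 = 29.45 kHz, appears at 28.8 kHz.
167.5 kHz mod fs = 49.7 kHz.
49.7 kHz > fs/2 = 29.45 kHz, folds to fs − 49.7 kHz = 9.2 kHz.
59.1 kHz mod fs = 0.2 kHz.
0.2 kHz ≤ fs/2 = 29.45 kHz, appears at 0.2 kHz.
81.7 kHz mod fs = 22.8 kHz.
22.8 kHz ≤ fs/2 = 29.45 kHz, appears at 22.8 kHz.
87.7 kHz and 205.5 kHz both map to 28.8 kHz.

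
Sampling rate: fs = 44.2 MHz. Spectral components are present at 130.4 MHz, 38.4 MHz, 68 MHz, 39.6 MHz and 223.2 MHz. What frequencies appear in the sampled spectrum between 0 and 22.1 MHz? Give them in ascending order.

2.2 MHz, 4.6 MHz, 5.8 MHz, 20.4 MHz

fs/2 = 22.1 MHz.
130.4 MHz mod fs = 42 MHz.
42 MHz > fs/2 = 22.1 MHz, folds to fs − 42 MHz = 2.2 MHz.
38.4 MHz > fs/2 = 22.1 MHz, folds to fs − 38.4 MHz = 5.8 MHz.
68 MHz mod fs = 23.8 MHz.
23.8 MHz > fs/2 = 22.1 MHz, folds to fs − 23.8 MHz = 20.4 MHz.
39.6 MHz > fs/2 = 22.1 MHz, folds to fs − 39.6 MHz = 4.6 MHz.
223.2 MHz mod fs = 2.2 MHz.
2.2 MHz ≤ fs/2 = 22.1 MHz, appears at 2.2 MHz.
Distinct values: {2.2 MHz, 4.6 MHz, 5.8 MHz, 20.4 MHz}.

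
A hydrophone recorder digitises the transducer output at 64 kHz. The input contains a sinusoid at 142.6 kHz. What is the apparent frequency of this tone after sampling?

142.6 kHz mod fs = 14.6 kHz.
14.6 kHz ≤ fs/2 = 32 kHz, appears at 14.6 kHz.

14.6 kHz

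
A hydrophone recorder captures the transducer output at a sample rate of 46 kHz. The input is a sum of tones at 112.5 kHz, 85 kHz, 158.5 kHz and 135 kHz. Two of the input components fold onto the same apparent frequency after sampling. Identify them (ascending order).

112.5 kHz, 158.5 kHz

fs/2 = 23 kHz.
112.5 kHz mod fs = 20.5 kHz.
20.5 kHz ≤ fs/2 = 23 kHz, appears at 20.5 kHz.
85 kHz mod fs = 39 kHz.
39 kHz > fs/2 = 23 kHz, folds to fs − 39 kHz = 7 kHz.
158.5 kHz mod fs = 20.5 kHz.
20.5 kHz ≤ fs/2 = 23 kHz, appears at 20.5 kHz.
135 kHz mod fs = 43 kHz.
43 kHz > fs/2 = 23 kHz, folds to fs − 43 kHz = 3 kHz.
112.5 kHz and 158.5 kHz both map to 20.5 kHz.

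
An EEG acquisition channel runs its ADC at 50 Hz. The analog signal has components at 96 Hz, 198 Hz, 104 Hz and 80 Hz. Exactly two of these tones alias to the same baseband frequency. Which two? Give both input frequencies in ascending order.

96 Hz, 104 Hz

fs/2 = 25 Hz.
96 Hz mod fs = 46 Hz.
46 Hz > fs/2 = 25 Hz, folds to fs − 46 Hz = 4 Hz.
198 Hz mod fs = 48 Hz.
48 Hz > fs/2 = 25 Hz, folds to fs − 48 Hz = 2 Hz.
104 Hz mod fs = 4 Hz.
4 Hz ≤ fs/2 = 25 Hz, appears at 4 Hz.
80 Hz mod fs = 30 Hz.
30 Hz > fs/2 = 25 Hz, folds to fs − 30 Hz = 20 Hz.
96 Hz and 104 Hz both map to 4 Hz.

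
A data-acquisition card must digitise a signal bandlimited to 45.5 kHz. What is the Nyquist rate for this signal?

91 kHz

Nyquist rate = 2 × 45.5 kHz = 91 kHz.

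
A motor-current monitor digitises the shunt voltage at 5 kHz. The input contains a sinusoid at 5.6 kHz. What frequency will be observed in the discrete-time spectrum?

0.6 kHz

5.6 kHz mod fs = 0.6 kHz.
0.6 kHz ≤ fs/2 = 2.5 kHz, appears at 0.6 kHz.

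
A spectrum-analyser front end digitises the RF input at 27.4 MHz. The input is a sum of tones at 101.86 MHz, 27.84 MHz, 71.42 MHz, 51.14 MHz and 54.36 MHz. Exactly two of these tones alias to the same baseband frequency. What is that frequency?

0.44 MHz

fs/2 = 13.7 MHz.
101.86 MHz mod fs = 19.66 MHz.
19.66 MHz > fs/2 = 13.7 MHz, folds to fs − 19.66 MHz = 7.74 MHz.
27.84 MHz mod fs = 0.44 MHz.
0.44 MHz ≤ fs/2 = 13.7 MHz, appears at 0.44 MHz.
71.42 MHz mod fs = 16.62 MHz.
16.62 MHz > fs/2 = 13.7 MHz, folds to fs − 16.62 MHz = 10.78 MHz.
51.14 MHz mod fs = 23.74 MHz.
23.74 MHz > fs/2 = 13.7 MHz, folds to fs − 23.74 MHz = 3.66 MHz.
54.36 MHz mod fs = 26.96 MHz.
26.96 MHz > fs/2 = 13.7 MHz, folds to fs − 26.96 MHz = 0.44 MHz.
27.84 MHz and 54.36 MHz both map to 0.44 MHz.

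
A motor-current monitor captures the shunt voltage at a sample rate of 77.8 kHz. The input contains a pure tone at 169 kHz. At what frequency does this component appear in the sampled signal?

169 kHz mod fs = 13.4 kHz.
13.4 kHz ≤ fs/2 = 38.9 kHz, appears at 13.4 kHz.

13.4 kHz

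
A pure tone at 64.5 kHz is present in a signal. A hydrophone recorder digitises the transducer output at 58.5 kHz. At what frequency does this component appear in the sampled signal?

64.5 kHz mod fs = 6 kHz.
6 kHz ≤ fs/2 = 29.25 kHz, appears at 6 kHz.

6 kHz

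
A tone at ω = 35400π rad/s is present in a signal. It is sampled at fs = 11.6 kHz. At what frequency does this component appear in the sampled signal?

ω = 35400π rad/s → f = ω/(2π) = 17700 Hz = 17.7 kHz.
17.7 kHz mod fs = 6.1 kHz.
6.1 kHz > fs/2 = 5.8 kHz, folds to fs − 6.1 kHz = 5.5 kHz.

5.5 kHz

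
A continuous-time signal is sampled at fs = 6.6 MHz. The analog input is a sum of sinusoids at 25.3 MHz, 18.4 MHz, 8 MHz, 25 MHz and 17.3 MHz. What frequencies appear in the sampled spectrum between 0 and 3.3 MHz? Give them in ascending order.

1.1 MHz, 1.4 MHz, 2.5 MHz

fs/2 = 3.3 MHz.
25.3 MHz mod fs = 5.5 MHz.
5.5 MHz > fs/2 = 3.3 MHz, folds to fs − 5.5 MHz = 1.1 MHz.
18.4 MHz mod fs = 5.2 MHz.
5.2 MHz > fs/2 = 3.3 MHz, folds to fs − 5.2 MHz = 1.4 MHz.
8 MHz mod fs = 1.4 MHz.
1.4 MHz ≤ fs/2 = 3.3 MHz, appears at 1.4 MHz.
25 MHz mod fs = 5.2 MHz.
5.2 MHz > fs/2 = 3.3 MHz, folds to fs − 5.2 MHz = 1.4 MHz.
17.3 MHz mod fs = 4.1 MHz.
4.1 MHz > fs/2 = 3.3 MHz, folds to fs − 4.1 MHz = 2.5 MHz.
Distinct values: {1.1 MHz, 1.4 MHz, 2.5 MHz}.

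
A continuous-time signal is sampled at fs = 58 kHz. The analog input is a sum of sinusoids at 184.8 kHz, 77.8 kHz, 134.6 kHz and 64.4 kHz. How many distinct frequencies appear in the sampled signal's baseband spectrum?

4

fs/2 = 29 kHz.
184.8 kHz mod fs = 10.8 kHz.
10.8 kHz ≤ fs/2 = 29 kHz, appears at 10.8 kHz.
77.8 kHz mod fs = 19.8 kHz.
19.8 kHz ≤ fs/2 = 29 kHz, appears at 19.8 kHz.
134.6 kHz mod fs = 18.6 kHz.
18.6 kHz ≤ fs/2 = 29 kHz, appears at 18.6 kHz.
64.4 kHz mod fs = 6.4 kHz.
6.4 kHz ≤ fs/2 = 29 kHz, appears at 6.4 kHz.
Distinct values: {6.4 kHz, 10.8 kHz, 18.6 kHz, 19.8 kHz} → 4.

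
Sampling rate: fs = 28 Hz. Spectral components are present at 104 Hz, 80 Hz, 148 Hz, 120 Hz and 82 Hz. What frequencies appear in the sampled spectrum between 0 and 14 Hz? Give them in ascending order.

2 Hz, 4 Hz, 8 Hz

fs/2 = 14 Hz.
104 Hz mod fs = 20 Hz.
20 Hz > fs/2 = 14 Hz, folds to fs − 20 Hz = 8 Hz.
80 Hz mod fs = 24 Hz.
24 Hz > fs/2 = 14 Hz, folds to fs − 24 Hz = 4 Hz.
148 Hz mod fs = 8 Hz.
8 Hz ≤ fs/2 = 14 Hz, appears at 8 Hz.
120 Hz mod fs = 8 Hz.
8 Hz ≤ fs/2 = 14 Hz, appears at 8 Hz.
82 Hz mod fs = 26 Hz.
26 Hz > fs/2 = 14 Hz, folds to fs − 26 Hz = 2 Hz.
Distinct values: {2 Hz, 4 Hz, 8 Hz}.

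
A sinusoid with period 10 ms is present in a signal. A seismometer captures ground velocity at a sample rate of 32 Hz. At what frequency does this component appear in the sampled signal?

4 Hz

T = 10 ms → f = 1/T = 100 Hz.
100 Hz mod fs = 4 Hz.
4 Hz ≤ fs/2 = 16 Hz, appears at 4 Hz.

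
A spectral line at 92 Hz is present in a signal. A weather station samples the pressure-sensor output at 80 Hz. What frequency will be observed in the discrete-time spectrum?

12 Hz

92 Hz mod fs = 12 Hz.
12 Hz ≤ fs/2 = 40 Hz, appears at 12 Hz.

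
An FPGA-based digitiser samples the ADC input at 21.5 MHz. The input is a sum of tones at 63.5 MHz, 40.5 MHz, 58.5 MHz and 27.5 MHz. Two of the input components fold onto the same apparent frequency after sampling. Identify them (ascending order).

fs/2 = 10.75 MHz.
63.5 MHz mod fs = 20.5 MHz.
20.5 MHz > fs/2 = 10.75 MHz, folds to fs − 20.5 MHz = 1 MHz.
40.5 MHz mod fs = 19 MHz.
19 MHz > fs/2 = 10.75 MHz, folds to fs − 19 MHz = 2.5 MHz.
58.5 MHz mod fs = 15.5 MHz.
15.5 MHz > fs/2 = 10.75 MHz, folds to fs − 15.5 MHz = 6 MHz.
27.5 MHz mod fs = 6 MHz.
6 MHz ≤ fs/2 = 10.75 MHz, appears at 6 MHz.
27.5 MHz and 58.5 MHz both map to 6 MHz.

27.5 MHz, 58.5 MHz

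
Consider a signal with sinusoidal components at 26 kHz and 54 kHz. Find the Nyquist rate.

108 kHz

Highest-frequency component: 54 kHz.
Nyquist rate = 2 × 54 kHz = 108 kHz.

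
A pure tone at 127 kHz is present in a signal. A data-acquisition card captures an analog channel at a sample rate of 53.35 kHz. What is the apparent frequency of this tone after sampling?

127 kHz mod fs = 20.3 kHz.
20.3 kHz ≤ fs/2 = 26.675 kHz, appears at 20.3 kHz.

20.3 kHz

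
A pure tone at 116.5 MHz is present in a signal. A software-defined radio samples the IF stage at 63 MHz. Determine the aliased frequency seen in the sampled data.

116.5 MHz mod fs = 53.5 MHz.
53.5 MHz > fs/2 = 31.5 MHz, folds to fs − 53.5 MHz = 9.5 MHz.

9.5 MHz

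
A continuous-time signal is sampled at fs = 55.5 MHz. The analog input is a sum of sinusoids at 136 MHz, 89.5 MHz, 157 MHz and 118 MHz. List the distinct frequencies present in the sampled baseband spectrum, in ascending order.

7 MHz, 9.5 MHz, 21.5 MHz, 25 MHz

fs/2 = 27.75 MHz.
136 MHz mod fs = 25 MHz.
25 MHz ≤ fs/2 = 27.75 MHz, appears at 25 MHz.
89.5 MHz mod fs = 34 MHz.
34 MHz > fs/2 = 27.75 MHz, folds to fs − 34 MHz = 21.5 MHz.
157 MHz mod fs = 46 MHz.
46 MHz > fs/2 = 27.75 MHz, folds to fs − 46 MHz = 9.5 MHz.
118 MHz mod fs = 7 MHz.
7 MHz ≤ fs/2 = 27.75 MHz, appears at 7 MHz.
Distinct values: {7 MHz, 9.5 MHz, 21.5 MHz, 25 MHz}.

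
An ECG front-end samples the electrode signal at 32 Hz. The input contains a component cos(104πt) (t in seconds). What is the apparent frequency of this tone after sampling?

ω = 104π rad/s → f = ω/(2π) = 52 Hz.
52 Hz mod fs = 20 Hz.
20 Hz > fs/2 = 16 Hz, folds to fs − 20 Hz = 12 Hz.

12 Hz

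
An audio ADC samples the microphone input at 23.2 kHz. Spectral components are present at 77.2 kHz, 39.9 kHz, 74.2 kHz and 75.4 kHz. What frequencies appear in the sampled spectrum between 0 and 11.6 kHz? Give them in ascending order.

4.6 kHz, 5.8 kHz, 6.5 kHz, 7.6 kHz

fs/2 = 11.6 kHz.
77.2 kHz mod fs = 7.6 kHz.
7.6 kHz ≤ fs/2 = 11.6 kHz, appears at 7.6 kHz.
39.9 kHz mod fs = 16.7 kHz.
16.7 kHz > fs/2 = 11.6 kHz, folds to fs − 16.7 kHz = 6.5 kHz.
74.2 kHz mod fs = 4.6 kHz.
4.6 kHz ≤ fs/2 = 11.6 kHz, appears at 4.6 kHz.
75.4 kHz mod fs = 5.8 kHz.
5.8 kHz ≤ fs/2 = 11.6 kHz, appears at 5.8 kHz.
Distinct values: {4.6 kHz, 5.8 kHz, 6.5 kHz, 7.6 kHz}.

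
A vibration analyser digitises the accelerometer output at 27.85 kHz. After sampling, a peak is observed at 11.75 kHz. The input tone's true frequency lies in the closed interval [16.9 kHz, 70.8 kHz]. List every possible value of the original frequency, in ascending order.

Frequencies that alias to 11.75 kHz are k·fs ± 11.75 kHz for integer k ≥ 0.
k=0: 11.75 kHz.
k=1: 16.1 kHz, 39.6 kHz.
k=2: 43.95 kHz, 67.45 kHz.
k=3: 71.8 kHz, 95.3 kHz.
Within [16.9 kHz, 70.8 kHz]: 39.6 kHz, 43.95 kHz, 67.45 kHz.

39.6 kHz, 43.95 kHz, 67.45 kHz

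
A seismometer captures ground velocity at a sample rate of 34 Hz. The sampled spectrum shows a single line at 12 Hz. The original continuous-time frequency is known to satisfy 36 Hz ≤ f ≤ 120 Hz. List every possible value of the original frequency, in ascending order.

46 Hz, 56 Hz, 80 Hz, 90 Hz, 114 Hz

Frequencies that alias to 12 Hz are k·fs ± 12 Hz for integer k ≥ 0.
k=0: 12 Hz.
k=1: 22 Hz, 46 Hz.
k=2: 56 Hz, 80 Hz.
k=3: 90 Hz, 114 Hz.
k=4: 124 Hz, 148 Hz.
Within [36 Hz, 120 Hz]: 46 Hz, 56 Hz, 80 Hz, 90 Hz, 114 Hz.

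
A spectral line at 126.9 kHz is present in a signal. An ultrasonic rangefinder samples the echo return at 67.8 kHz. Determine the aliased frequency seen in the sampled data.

126.9 kHz mod fs = 59.1 kHz.
59.1 kHz > fs/2 = 33.9 kHz, folds to fs − 59.1 kHz = 8.7 kHz.

8.7 kHz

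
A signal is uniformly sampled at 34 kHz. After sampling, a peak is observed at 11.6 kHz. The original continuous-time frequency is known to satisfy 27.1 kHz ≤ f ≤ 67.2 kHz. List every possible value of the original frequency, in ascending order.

Frequencies that alias to 11.6 kHz are k·fs ± 11.6 kHz for integer k ≥ 0.
k=0: 11.6 kHz.
k=1: 22.4 kHz, 45.6 kHz.
k=2: 56.4 kHz, 79.6 kHz.
k=3: 90.4 kHz, 113.6 kHz.
Within [27.1 kHz, 67.2 kHz]: 45.6 kHz, 56.4 kHz.

45.6 kHz, 56.4 kHz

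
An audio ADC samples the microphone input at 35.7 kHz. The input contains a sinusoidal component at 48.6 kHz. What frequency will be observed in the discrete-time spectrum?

48.6 kHz mod fs = 12.9 kHz.
12.9 kHz ≤ fs/2 = 17.85 kHz, appears at 12.9 kHz.

12.9 kHz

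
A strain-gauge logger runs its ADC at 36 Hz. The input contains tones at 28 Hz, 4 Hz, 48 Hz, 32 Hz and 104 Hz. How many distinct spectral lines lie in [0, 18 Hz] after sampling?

fs/2 = 18 Hz.
28 Hz > fs/2 = 18 Hz, folds to fs − 28 Hz = 8 Hz.
4 Hz ≤ fs/2 = 18 Hz, passes unchanged.
48 Hz mod fs = 12 Hz.
12 Hz ≤ fs/2 = 18 Hz, appears at 12 Hz.
32 Hz > fs/2 = 18 Hz, folds to fs − 32 Hz = 4 Hz.
104 Hz mod fs = 32 Hz.
32 Hz > fs/2 = 18 Hz, folds to fs − 32 Hz = 4 Hz.
Distinct values: {4 Hz, 8 Hz, 12 Hz} → 3.

3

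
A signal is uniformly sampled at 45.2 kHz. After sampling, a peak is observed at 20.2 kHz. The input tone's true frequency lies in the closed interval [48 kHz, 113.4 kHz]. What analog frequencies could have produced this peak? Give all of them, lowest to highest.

65.4 kHz, 70.2 kHz, 110.6 kHz

Frequencies that alias to 20.2 kHz are k·fs ± 20.2 kHz for integer k ≥ 0.
k=0: 20.2 kHz.
k=1: 25 kHz, 65.4 kHz.
k=2: 70.2 kHz, 110.6 kHz.
k=3: 115.4 kHz, 155.8 kHz.
Within [48 kHz, 113.4 kHz]: 65.4 kHz, 70.2 kHz, 110.6 kHz.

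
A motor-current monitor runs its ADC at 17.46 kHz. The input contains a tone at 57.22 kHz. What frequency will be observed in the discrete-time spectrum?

4.84 kHz

57.22 kHz mod fs = 4.84 kHz.
4.84 kHz ≤ fs/2 = 8.73 kHz, appears at 4.84 kHz.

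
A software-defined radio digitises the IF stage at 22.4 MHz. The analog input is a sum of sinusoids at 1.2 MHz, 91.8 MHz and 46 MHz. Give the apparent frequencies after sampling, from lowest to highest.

fs/2 = 11.2 MHz.
1.2 MHz ≤ fs/2 = 11.2 MHz, passes unchanged.
91.8 MHz mod fs = 2.2 MHz.
2.2 MHz ≤ fs/2 = 11.2 MHz, appears at 2.2 MHz.
46 MHz mod fs = 1.2 MHz.
1.2 MHz ≤ fs/2 = 11.2 MHz, appears at 1.2 MHz.
Distinct values: {1.2 MHz, 2.2 MHz}.

1.2 MHz, 2.2 MHz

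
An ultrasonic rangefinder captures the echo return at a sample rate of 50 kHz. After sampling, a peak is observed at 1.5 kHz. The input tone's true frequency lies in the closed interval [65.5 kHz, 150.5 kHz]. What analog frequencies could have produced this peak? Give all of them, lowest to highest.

Frequencies that alias to 1.5 kHz are k·fs ± 1.5 kHz for integer k ≥ 0.
k=0: 1.5 kHz.
k=1: 48.5 kHz, 51.5 kHz.
k=2: 98.5 kHz, 101.5 kHz.
k=3: 148.5 kHz, 151.5 kHz.
k=4: 198.5 kHz, 201.5 kHz.
Within [65.5 kHz, 150.5 kHz]: 98.5 kHz, 101.5 kHz, 148.5 kHz.

98.5 kHz, 101.5 kHz, 148.5 kHz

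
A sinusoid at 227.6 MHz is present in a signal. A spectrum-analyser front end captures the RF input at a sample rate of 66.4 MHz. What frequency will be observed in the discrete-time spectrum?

28.4 MHz

227.6 MHz mod fs = 28.4 MHz.
28.4 MHz ≤ fs/2 = 33.2 MHz, appears at 28.4 MHz.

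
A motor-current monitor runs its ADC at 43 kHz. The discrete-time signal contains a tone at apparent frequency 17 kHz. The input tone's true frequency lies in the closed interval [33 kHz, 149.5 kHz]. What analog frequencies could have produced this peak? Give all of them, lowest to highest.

60 kHz, 69 kHz, 103 kHz, 112 kHz, 146 kHz

Frequencies that alias to 17 kHz are k·fs ± 17 kHz for integer k ≥ 0.
k=0: 17 kHz.
k=1: 26 kHz, 60 kHz.
k=2: 69 kHz, 103 kHz.
k=3: 112 kHz, 146 kHz.
k=4: 155 kHz, 189 kHz.
Within [33 kHz, 149.5 kHz]: 60 kHz, 69 kHz, 103 kHz, 112 kHz, 146 kHz.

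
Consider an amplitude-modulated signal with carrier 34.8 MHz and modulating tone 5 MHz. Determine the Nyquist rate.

AM sidebands sit at fc ± fm = 29.8 MHz and 39.8 MHz.
Highest-frequency component: 39.8 MHz.
Nyquist rate = 2 × 39.8 MHz = 79.6 MHz.

79.6 MHz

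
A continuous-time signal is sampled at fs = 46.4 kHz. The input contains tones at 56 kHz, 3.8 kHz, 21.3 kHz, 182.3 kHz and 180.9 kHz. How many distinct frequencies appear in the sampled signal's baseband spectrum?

fs/2 = 23.2 kHz.
56 kHz mod fs = 9.6 kHz.
9.6 kHz ≤ fs/2 = 23.2 kHz, appears at 9.6 kHz.
3.8 kHz ≤ fs/2 = 23.2 kHz, passes unchanged.
21.3 kHz ≤ fs/2 = 23.2 kHz, passes unchanged.
182.3 kHz mod fs = 43.1 kHz.
43.1 kHz > fs/2 = 23.2 kHz, folds to fs − 43.1 kHz = 3.3 kHz.
180.9 kHz mod fs = 41.7 kHz.
41.7 kHz > fs/2 = 23.2 kHz, folds to fs − 41.7 kHz = 4.7 kHz.
Distinct values: {3.3 kHz, 3.8 kHz, 4.7 kHz, 9.6 kHz, 21.3 kHz} → 5.

5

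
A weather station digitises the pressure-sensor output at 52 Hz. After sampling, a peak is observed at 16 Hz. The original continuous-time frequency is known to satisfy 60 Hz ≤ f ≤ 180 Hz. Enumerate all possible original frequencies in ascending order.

68 Hz, 88 Hz, 120 Hz, 140 Hz, 172 Hz

Frequencies that alias to 16 Hz are k·fs ± 16 Hz for integer k ≥ 0.
k=0: 16 Hz.
k=1: 36 Hz, 68 Hz.
k=2: 88 Hz, 120 Hz.
k=3: 140 Hz, 172 Hz.
k=4: 192 Hz, 224 Hz.
Within [60 Hz, 180 Hz]: 68 Hz, 88 Hz, 120 Hz, 140 Hz, 172 Hz.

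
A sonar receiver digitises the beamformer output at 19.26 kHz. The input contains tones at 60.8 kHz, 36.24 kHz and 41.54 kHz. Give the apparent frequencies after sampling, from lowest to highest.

fs/2 = 9.63 kHz.
60.8 kHz mod fs = 3.02 kHz.
3.02 kHz ≤ fs/2 = 9.63 kHz, appears at 3.02 kHz.
36.24 kHz mod fs = 16.98 kHz.
16.98 kHz > fs/2 = 9.63 kHz, folds to fs − 16.98 kHz = 2.28 kHz.
41.54 kHz mod fs = 3.02 kHz.
3.02 kHz ≤ fs/2 = 9.63 kHz, appears at 3.02 kHz.
Distinct values: {2.28 kHz, 3.02 kHz}.

2.28 kHz, 3.02 kHz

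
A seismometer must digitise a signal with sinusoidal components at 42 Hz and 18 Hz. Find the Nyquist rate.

Highest-frequency component: 42 Hz.
Nyquist rate = 2 × 42 Hz = 84 Hz.

84 Hz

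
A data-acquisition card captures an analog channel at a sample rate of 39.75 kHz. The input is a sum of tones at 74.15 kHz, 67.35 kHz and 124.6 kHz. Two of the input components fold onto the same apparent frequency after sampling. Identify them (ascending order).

74.15 kHz, 124.6 kHz

fs/2 = 19.875 kHz.
74.15 kHz mod fs = 34.4 kHz.
34.4 kHz > fs/2 = 19.875 kHz, folds to fs − 34.4 kHz = 5.35 kHz.
67.35 kHz mod fs = 27.6 kHz.
27.6 kHz > fs/2 = 19.875 kHz, folds to fs − 27.6 kHz = 12.15 kHz.
124.6 kHz mod fs = 5.35 kHz.
5.35 kHz ≤ fs/2 = 19.875 kHz, appears at 5.35 kHz.
74.15 kHz and 124.6 kHz both map to 5.35 kHz.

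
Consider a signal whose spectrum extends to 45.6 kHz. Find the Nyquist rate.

Nyquist rate = 2 × 45.6 kHz = 91.2 kHz.

91.2 kHz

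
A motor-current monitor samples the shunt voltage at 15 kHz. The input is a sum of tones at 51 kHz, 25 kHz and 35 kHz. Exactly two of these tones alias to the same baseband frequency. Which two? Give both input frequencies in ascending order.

25 kHz, 35 kHz

fs/2 = 7.5 kHz.
51 kHz mod fs = 6 kHz.
6 kHz ≤ fs/2 = 7.5 kHz, appears at 6 kHz.
25 kHz mod fs = 10 kHz.
10 kHz > fs/2 = 7.5 kHz, folds to fs − 10 kHz = 5 kHz.
35 kHz mod fs = 5 kHz.
5 kHz ≤ fs/2 = 7.5 kHz, appears at 5 kHz.
25 kHz and 35 kHz both map to 5 kHz.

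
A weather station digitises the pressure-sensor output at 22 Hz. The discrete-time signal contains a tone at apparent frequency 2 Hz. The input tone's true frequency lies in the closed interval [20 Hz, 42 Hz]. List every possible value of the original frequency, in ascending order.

20 Hz, 24 Hz, 42 Hz

Frequencies that alias to 2 Hz are k·fs ± 2 Hz for integer k ≥ 0.
k=0: 2 Hz.
k=1: 20 Hz, 24 Hz.
k=2: 42 Hz, 46 Hz.
k=3: 64 Hz, 68 Hz.
Within [20 Hz, 42 Hz]: 20 Hz, 24 Hz, 42 Hz.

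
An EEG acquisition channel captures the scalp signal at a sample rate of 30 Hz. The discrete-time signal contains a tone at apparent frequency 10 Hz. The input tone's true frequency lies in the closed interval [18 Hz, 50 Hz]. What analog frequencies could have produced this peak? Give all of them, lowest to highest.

20 Hz, 40 Hz, 50 Hz

Frequencies that alias to 10 Hz are k·fs ± 10 Hz for integer k ≥ 0.
k=0: 10 Hz.
k=1: 20 Hz, 40 Hz.
k=2: 50 Hz, 70 Hz.
k=3: 80 Hz, 100 Hz.
Within [18 Hz, 50 Hz]: 20 Hz, 40 Hz, 50 Hz.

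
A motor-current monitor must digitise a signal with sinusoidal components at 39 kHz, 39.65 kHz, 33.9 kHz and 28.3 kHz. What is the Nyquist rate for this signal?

Highest-frequency component: 39.65 kHz.
Nyquist rate = 2 × 39.65 kHz = 79.3 kHz.

79.3 kHz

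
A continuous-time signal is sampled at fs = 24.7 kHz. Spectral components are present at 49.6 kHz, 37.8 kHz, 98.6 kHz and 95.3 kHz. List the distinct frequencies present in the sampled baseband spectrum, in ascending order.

0.2 kHz, 3.5 kHz, 11.6 kHz

fs/2 = 12.35 kHz.
49.6 kHz mod fs = 0.2 kHz.
0.2 kHz ≤ fs/2 = 12.35 kHz, appears at 0.2 kHz.
37.8 kHz mod fs = 13.1 kHz.
13.1 kHz > fs/2 = 12.35 kHz, folds to fs − 13.1 kHz = 11.6 kHz.
98.6 kHz mod fs = 24.5 kHz.
24.5 kHz > fs/2 = 12.35 kHz, folds to fs − 24.5 kHz = 0.2 kHz.
95.3 kHz mod fs = 21.2 kHz.
21.2 kHz > fs/2 = 12.35 kHz, folds to fs − 21.2 kHz = 3.5 kHz.
Distinct values: {0.2 kHz, 3.5 kHz, 11.6 kHz}.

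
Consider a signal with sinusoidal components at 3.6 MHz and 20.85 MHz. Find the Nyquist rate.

Highest-frequency component: 20.85 MHz.
Nyquist rate = 2 × 20.85 MHz = 41.7 MHz.

41.7 MHz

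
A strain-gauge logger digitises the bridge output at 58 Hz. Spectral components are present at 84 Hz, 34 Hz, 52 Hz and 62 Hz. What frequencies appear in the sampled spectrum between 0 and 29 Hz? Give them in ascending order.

fs/2 = 29 Hz.
84 Hz mod fs = 26 Hz.
26 Hz ≤ fs/2 = 29 Hz, appears at 26 Hz.
34 Hz > fs/2 = 29 Hz, folds to fs − 34 Hz = 24 Hz.
52 Hz > fs/2 = 29 Hz, folds to fs − 52 Hz = 6 Hz.
62 Hz mod fs = 4 Hz.
4 Hz ≤ fs/2 = 29 Hz, appears at 4 Hz.
Distinct values: {4 Hz, 6 Hz, 24 Hz, 26 Hz}.

4 Hz, 6 Hz, 24 Hz, 26 Hz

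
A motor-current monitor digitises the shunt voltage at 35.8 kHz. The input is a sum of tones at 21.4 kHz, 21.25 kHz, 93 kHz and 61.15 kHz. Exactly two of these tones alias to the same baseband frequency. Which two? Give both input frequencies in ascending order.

fs/2 = 17.9 kHz.
21.4 kHz > fs/2 = 17.9 kHz, folds to fs − 21.4 kHz = 14.4 kHz.
21.25 kHz > fs/2 = 17.9 kHz, folds to fs − 21.25 kHz = 14.55 kHz.
93 kHz mod fs = 21.4 kHz.
21.4 kHz > fs/2 = 17.9 kHz, folds to fs − 21.4 kHz = 14.4 kHz.
61.15 kHz mod fs = 25.35 kHz.
25.35 kHz > fs/2 = 17.9 kHz, folds to fs − 25.35 kHz = 10.45 kHz.
21.4 kHz and 93 kHz both map to 14.4 kHz.

21.4 kHz, 93 kHz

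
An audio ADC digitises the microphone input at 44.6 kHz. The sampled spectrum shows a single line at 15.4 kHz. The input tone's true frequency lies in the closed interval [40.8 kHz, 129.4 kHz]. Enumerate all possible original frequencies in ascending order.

60 kHz, 73.8 kHz, 104.6 kHz, 118.4 kHz

Frequencies that alias to 15.4 kHz are k·fs ± 15.4 kHz for integer k ≥ 0.
k=0: 15.4 kHz.
k=1: 29.2 kHz, 60 kHz.
k=2: 73.8 kHz, 104.6 kHz.
k=3: 118.4 kHz, 149.2 kHz.
k=4: 163 kHz, 193.8 kHz.
Within [40.8 kHz, 129.4 kHz]: 60 kHz, 73.8 kHz, 104.6 kHz, 118.4 kHz.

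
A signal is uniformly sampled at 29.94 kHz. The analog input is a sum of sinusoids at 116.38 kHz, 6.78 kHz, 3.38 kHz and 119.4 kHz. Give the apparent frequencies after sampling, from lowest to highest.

0.36 kHz, 3.38 kHz, 6.78 kHz

fs/2 = 14.97 kHz.
116.38 kHz mod fs = 26.56 kHz.
26.56 kHz > fs/2 = 14.97 kHz, folds to fs − 26.56 kHz = 3.38 kHz.
6.78 kHz ≤ fs/2 = 14.97 kHz, passes unchanged.
3.38 kHz ≤ fs/2 = 14.97 kHz, passes unchanged.
119.4 kHz mod fs = 29.58 kHz.
29.58 kHz > fs/2 = 14.97 kHz, folds to fs − 29.58 kHz = 0.36 kHz.
Distinct values: {0.36 kHz, 3.38 kHz, 6.78 kHz}.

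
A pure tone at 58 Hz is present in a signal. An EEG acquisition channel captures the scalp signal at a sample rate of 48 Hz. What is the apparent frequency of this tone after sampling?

58 Hz mod fs = 10 Hz.
10 Hz ≤ fs/2 = 24 Hz, appears at 10 Hz.

10 Hz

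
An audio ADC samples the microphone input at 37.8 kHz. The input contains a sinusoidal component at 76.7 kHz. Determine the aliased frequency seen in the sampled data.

1.1 kHz

76.7 kHz mod fs = 1.1 kHz.
1.1 kHz ≤ fs/2 = 18.9 kHz, appears at 1.1 kHz.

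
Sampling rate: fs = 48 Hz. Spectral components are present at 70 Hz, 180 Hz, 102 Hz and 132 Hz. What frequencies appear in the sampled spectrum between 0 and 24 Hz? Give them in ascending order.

6 Hz, 12 Hz, 22 Hz

fs/2 = 24 Hz.
70 Hz mod fs = 22 Hz.
22 Hz ≤ fs/2 = 24 Hz, appears at 22 Hz.
180 Hz mod fs = 36 Hz.
36 Hz > fs/2 = 24 Hz, folds to fs − 36 Hz = 12 Hz.
102 Hz mod fs = 6 Hz.
6 Hz ≤ fs/2 = 24 Hz, appears at 6 Hz.
132 Hz mod fs = 36 Hz.
36 Hz > fs/2 = 24 Hz, folds to fs − 36 Hz = 12 Hz.
Distinct values: {6 Hz, 12 Hz, 22 Hz}.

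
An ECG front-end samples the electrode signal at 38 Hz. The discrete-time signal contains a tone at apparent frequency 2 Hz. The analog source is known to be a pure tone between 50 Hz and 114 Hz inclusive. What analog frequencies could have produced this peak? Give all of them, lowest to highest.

Frequencies that alias to 2 Hz are k·fs ± 2 Hz for integer k ≥ 0.
k=0: 2 Hz.
k=1: 36 Hz, 40 Hz.
k=2: 74 Hz, 78 Hz.
k=3: 112 Hz, 116 Hz.
k=4: 150 Hz, 154 Hz.
Within [50 Hz, 114 Hz]: 74 Hz, 78 Hz, 112 Hz.

74 Hz, 78 Hz, 112 Hz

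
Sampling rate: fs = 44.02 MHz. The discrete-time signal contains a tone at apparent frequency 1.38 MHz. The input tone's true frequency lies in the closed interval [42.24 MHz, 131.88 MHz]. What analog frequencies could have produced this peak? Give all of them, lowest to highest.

42.64 MHz, 45.4 MHz, 86.66 MHz, 89.42 MHz, 130.68 MHz

Frequencies that alias to 1.38 MHz are k·fs ± 1.38 MHz for integer k ≥ 0.
k=0: 1.38 MHz.
k=1: 42.64 MHz, 45.4 MHz.
k=2: 86.66 MHz, 89.42 MHz.
k=3: 130.68 MHz, 133.44 MHz.
k=4: 174.7 MHz, 177.46 MHz.
Within [42.24 MHz, 131.88 MHz]: 42.64 MHz, 45.4 MHz, 86.66 MHz, 89.42 MHz, 130.68 MHz.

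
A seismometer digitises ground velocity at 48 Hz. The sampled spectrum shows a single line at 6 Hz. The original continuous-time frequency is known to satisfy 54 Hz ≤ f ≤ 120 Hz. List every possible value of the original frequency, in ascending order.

Frequencies that alias to 6 Hz are k·fs ± 6 Hz for integer k ≥ 0.
k=0: 6 Hz.
k=1: 42 Hz, 54 Hz.
k=2: 90 Hz, 102 Hz.
k=3: 138 Hz, 150 Hz.
Within [54 Hz, 120 Hz]: 54 Hz, 90 Hz, 102 Hz.

54 Hz, 90 Hz, 102 Hz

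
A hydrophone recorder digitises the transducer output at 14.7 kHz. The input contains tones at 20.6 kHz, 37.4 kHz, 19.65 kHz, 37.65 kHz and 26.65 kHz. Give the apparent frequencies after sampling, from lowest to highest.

fs/2 = 7.35 kHz.
20.6 kHz mod fs = 5.9 kHz.
5.9 kHz ≤ fs/2 = 7.35 kHz, appears at 5.9 kHz.
37.4 kHz mod fs = 8 kHz.
8 kHz > fs/2 = 7.35 kHz, folds to fs − 8 kHz = 6.7 kHz.
19.65 kHz mod fs = 4.95 kHz.
4.95 kHz ≤ fs/2 = 7.35 kHz, appears at 4.95 kHz.
37.65 kHz mod fs = 8.25 kHz.
8.25 kHz > fs/2 = 7.35 kHz, folds to fs − 8.25 kHz = 6.45 kHz.
26.65 kHz mod fs = 11.95 kHz.
11.95 kHz > fs/2 = 7.35 kHz, folds to fs − 11.95 kHz = 2.75 kHz.
Distinct values: {2.75 kHz, 4.95 kHz, 5.9 kHz, 6.45 kHz, 6.7 kHz}.

2.75 kHz, 4.95 kHz, 5.9 kHz, 6.45 kHz, 6.7 kHz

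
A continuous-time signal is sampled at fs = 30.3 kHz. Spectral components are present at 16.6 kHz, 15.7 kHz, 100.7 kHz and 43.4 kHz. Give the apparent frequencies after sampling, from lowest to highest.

9.8 kHz, 13.1 kHz, 13.7 kHz, 14.6 kHz

fs/2 = 15.15 kHz.
16.6 kHz > fs/2 = 15.15 kHz, folds to fs − 16.6 kHz = 13.7 kHz.
15.7 kHz > fs/2 = 15.15 kHz, folds to fs − 15.7 kHz = 14.6 kHz.
100.7 kHz mod fs = 9.8 kHz.
9.8 kHz ≤ fs/2 = 15.15 kHz, appears at 9.8 kHz.
43.4 kHz mod fs = 13.1 kHz.
13.1 kHz ≤ fs/2 = 15.15 kHz, appears at 13.1 kHz.
Distinct values: {9.8 kHz, 13.1 kHz, 13.7 kHz, 14.6 kHz}.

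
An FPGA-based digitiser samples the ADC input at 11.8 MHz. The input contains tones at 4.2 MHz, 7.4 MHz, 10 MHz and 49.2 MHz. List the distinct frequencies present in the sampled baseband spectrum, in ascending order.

1.8 MHz, 2 MHz, 4.2 MHz, 4.4 MHz

fs/2 = 5.9 MHz.
4.2 MHz ≤ fs/2 = 5.9 MHz, passes unchanged.
7.4 MHz > fs/2 = 5.9 MHz, folds to fs − 7.4 MHz = 4.4 MHz.
10 MHz > fs/2 = 5.9 MHz, folds to fs − 10 MHz = 1.8 MHz.
49.2 MHz mod fs = 2 MHz.
2 MHz ≤ fs/2 = 5.9 MHz, appears at 2 MHz.
Distinct values: {1.8 MHz, 2 MHz, 4.2 MHz, 4.4 MHz}.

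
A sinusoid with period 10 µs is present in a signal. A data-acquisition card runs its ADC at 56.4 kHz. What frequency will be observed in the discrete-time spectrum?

12.8 kHz

T = 10 µs → f = 1/T = 100 kHz.
100 kHz mod fs = 43.6 kHz.
43.6 kHz > fs/2 = 28.2 kHz, folds to fs − 43.6 kHz = 12.8 kHz.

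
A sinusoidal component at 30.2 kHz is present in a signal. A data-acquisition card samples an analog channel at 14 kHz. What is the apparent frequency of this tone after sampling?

30.2 kHz mod fs = 2.2 kHz.
2.2 kHz ≤ fs/2 = 7 kHz, appears at 2.2 kHz.

2.2 kHz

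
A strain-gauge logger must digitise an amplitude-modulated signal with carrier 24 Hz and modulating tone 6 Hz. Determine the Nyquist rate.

60 Hz

AM sidebands sit at fc ± fm = 18 Hz and 30 Hz.
Highest-frequency component: 30 Hz.
Nyquist rate = 2 × 30 Hz = 60 Hz.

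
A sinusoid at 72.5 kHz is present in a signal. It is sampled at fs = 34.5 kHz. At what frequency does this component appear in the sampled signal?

72.5 kHz mod fs = 3.5 kHz.
3.5 kHz ≤ fs/2 = 17.25 kHz, appears at 3.5 kHz.

3.5 kHz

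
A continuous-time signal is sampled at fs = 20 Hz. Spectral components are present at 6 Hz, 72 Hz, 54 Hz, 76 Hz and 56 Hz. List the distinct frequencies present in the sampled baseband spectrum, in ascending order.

4 Hz, 6 Hz, 8 Hz

fs/2 = 10 Hz.
6 Hz ≤ fs/2 = 10 Hz, passes unchanged.
72 Hz mod fs = 12 Hz.
12 Hz > fs/2 = 10 Hz, folds to fs − 12 Hz = 8 Hz.
54 Hz mod fs = 14 Hz.
14 Hz > fs/2 = 10 Hz, folds to fs − 14 Hz = 6 Hz.
76 Hz mod fs = 16 Hz.
16 Hz > fs/2 = 10 Hz, folds to fs − 16 Hz = 4 Hz.
56 Hz mod fs = 16 Hz.
16 Hz > fs/2 = 10 Hz, folds to fs − 16 Hz = 4 Hz.
Distinct values: {4 Hz, 6 Hz, 8 Hz}.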